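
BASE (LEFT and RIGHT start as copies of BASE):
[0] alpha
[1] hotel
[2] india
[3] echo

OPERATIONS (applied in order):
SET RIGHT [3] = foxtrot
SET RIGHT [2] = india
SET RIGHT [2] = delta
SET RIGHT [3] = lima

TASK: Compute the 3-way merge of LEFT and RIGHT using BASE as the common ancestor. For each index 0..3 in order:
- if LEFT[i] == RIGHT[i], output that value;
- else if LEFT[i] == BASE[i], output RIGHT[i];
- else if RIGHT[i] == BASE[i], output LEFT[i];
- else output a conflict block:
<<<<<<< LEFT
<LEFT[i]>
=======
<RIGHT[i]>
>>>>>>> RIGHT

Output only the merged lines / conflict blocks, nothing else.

Final LEFT:  [alpha, hotel, india, echo]
Final RIGHT: [alpha, hotel, delta, lima]
i=0: L=alpha R=alpha -> agree -> alpha
i=1: L=hotel R=hotel -> agree -> hotel
i=2: L=india=BASE, R=delta -> take RIGHT -> delta
i=3: L=echo=BASE, R=lima -> take RIGHT -> lima

Answer: alpha
hotel
delta
lima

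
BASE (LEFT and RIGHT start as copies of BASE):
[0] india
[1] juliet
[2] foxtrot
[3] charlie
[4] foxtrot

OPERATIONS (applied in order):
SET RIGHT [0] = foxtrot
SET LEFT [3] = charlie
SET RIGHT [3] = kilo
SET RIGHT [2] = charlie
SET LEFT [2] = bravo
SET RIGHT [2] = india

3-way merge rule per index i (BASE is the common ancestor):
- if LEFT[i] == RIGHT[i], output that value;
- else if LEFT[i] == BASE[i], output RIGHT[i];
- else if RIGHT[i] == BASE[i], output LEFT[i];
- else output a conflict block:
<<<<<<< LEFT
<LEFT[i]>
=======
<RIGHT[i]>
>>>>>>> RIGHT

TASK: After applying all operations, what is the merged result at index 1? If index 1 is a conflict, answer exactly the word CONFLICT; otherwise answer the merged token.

Final LEFT:  [india, juliet, bravo, charlie, foxtrot]
Final RIGHT: [foxtrot, juliet, india, kilo, foxtrot]
i=0: L=india=BASE, R=foxtrot -> take RIGHT -> foxtrot
i=1: L=juliet R=juliet -> agree -> juliet
i=2: BASE=foxtrot L=bravo R=india all differ -> CONFLICT
i=3: L=charlie=BASE, R=kilo -> take RIGHT -> kilo
i=4: L=foxtrot R=foxtrot -> agree -> foxtrot
Index 1 -> juliet

Answer: juliet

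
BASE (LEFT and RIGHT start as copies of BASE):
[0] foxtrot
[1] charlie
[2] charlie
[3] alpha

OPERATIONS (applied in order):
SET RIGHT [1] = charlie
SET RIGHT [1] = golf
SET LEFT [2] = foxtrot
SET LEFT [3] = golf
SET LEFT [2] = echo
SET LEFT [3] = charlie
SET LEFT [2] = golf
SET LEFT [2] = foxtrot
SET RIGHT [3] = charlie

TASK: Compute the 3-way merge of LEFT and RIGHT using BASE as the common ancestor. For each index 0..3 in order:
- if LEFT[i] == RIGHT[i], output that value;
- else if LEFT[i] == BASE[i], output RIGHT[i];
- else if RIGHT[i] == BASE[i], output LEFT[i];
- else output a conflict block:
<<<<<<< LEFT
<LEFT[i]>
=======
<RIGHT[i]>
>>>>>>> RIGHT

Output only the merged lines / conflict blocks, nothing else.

Final LEFT:  [foxtrot, charlie, foxtrot, charlie]
Final RIGHT: [foxtrot, golf, charlie, charlie]
i=0: L=foxtrot R=foxtrot -> agree -> foxtrot
i=1: L=charlie=BASE, R=golf -> take RIGHT -> golf
i=2: L=foxtrot, R=charlie=BASE -> take LEFT -> foxtrot
i=3: L=charlie R=charlie -> agree -> charlie

Answer: foxtrot
golf
foxtrot
charlie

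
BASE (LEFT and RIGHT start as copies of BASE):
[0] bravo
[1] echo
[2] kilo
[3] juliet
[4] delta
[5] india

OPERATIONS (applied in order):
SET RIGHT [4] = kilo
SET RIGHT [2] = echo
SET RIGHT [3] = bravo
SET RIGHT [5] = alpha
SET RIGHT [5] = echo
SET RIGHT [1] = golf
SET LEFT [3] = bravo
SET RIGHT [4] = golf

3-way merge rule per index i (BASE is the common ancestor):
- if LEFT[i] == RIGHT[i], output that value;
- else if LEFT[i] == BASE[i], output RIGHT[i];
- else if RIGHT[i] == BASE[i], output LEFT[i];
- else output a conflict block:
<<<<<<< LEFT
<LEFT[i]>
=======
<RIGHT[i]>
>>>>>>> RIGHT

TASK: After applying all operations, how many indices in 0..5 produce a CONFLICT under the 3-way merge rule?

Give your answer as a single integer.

Answer: 0

Derivation:
Final LEFT:  [bravo, echo, kilo, bravo, delta, india]
Final RIGHT: [bravo, golf, echo, bravo, golf, echo]
i=0: L=bravo R=bravo -> agree -> bravo
i=1: L=echo=BASE, R=golf -> take RIGHT -> golf
i=2: L=kilo=BASE, R=echo -> take RIGHT -> echo
i=3: L=bravo R=bravo -> agree -> bravo
i=4: L=delta=BASE, R=golf -> take RIGHT -> golf
i=5: L=india=BASE, R=echo -> take RIGHT -> echo
Conflict count: 0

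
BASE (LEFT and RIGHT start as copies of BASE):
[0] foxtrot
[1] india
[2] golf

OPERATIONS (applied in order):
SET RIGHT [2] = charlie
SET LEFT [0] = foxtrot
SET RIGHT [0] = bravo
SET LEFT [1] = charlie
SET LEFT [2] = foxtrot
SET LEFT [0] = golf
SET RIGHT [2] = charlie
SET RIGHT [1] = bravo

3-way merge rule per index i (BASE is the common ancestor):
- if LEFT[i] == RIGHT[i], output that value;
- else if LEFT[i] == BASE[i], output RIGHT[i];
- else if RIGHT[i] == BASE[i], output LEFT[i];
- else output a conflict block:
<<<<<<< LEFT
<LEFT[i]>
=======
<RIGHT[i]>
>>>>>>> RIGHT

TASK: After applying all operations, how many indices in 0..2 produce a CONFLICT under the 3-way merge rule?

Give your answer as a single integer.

Final LEFT:  [golf, charlie, foxtrot]
Final RIGHT: [bravo, bravo, charlie]
i=0: BASE=foxtrot L=golf R=bravo all differ -> CONFLICT
i=1: BASE=india L=charlie R=bravo all differ -> CONFLICT
i=2: BASE=golf L=foxtrot R=charlie all differ -> CONFLICT
Conflict count: 3

Answer: 3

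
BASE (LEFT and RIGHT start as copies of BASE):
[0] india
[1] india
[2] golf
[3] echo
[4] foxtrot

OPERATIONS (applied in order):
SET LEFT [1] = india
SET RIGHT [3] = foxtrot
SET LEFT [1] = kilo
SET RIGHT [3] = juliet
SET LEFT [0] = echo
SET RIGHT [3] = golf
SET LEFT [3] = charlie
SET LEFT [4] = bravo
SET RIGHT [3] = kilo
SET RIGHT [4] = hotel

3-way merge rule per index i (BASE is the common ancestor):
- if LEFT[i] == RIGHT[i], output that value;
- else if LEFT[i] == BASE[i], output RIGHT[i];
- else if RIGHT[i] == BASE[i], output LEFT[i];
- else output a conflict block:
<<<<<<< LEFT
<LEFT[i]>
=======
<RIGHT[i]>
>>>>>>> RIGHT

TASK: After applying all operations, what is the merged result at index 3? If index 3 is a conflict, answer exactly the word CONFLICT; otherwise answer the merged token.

Answer: CONFLICT

Derivation:
Final LEFT:  [echo, kilo, golf, charlie, bravo]
Final RIGHT: [india, india, golf, kilo, hotel]
i=0: L=echo, R=india=BASE -> take LEFT -> echo
i=1: L=kilo, R=india=BASE -> take LEFT -> kilo
i=2: L=golf R=golf -> agree -> golf
i=3: BASE=echo L=charlie R=kilo all differ -> CONFLICT
i=4: BASE=foxtrot L=bravo R=hotel all differ -> CONFLICT
Index 3 -> CONFLICT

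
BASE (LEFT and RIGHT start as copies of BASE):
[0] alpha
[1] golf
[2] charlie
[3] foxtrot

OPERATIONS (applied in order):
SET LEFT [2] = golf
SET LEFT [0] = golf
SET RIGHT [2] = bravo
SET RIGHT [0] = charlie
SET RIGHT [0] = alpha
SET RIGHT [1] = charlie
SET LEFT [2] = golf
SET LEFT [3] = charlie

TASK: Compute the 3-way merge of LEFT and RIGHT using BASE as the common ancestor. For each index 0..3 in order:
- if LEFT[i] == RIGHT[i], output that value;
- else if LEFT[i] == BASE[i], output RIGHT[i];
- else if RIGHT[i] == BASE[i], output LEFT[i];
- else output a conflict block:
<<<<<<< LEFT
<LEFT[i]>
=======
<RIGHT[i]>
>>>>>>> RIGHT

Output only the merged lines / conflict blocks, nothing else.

Answer: golf
charlie
<<<<<<< LEFT
golf
=======
bravo
>>>>>>> RIGHT
charlie

Derivation:
Final LEFT:  [golf, golf, golf, charlie]
Final RIGHT: [alpha, charlie, bravo, foxtrot]
i=0: L=golf, R=alpha=BASE -> take LEFT -> golf
i=1: L=golf=BASE, R=charlie -> take RIGHT -> charlie
i=2: BASE=charlie L=golf R=bravo all differ -> CONFLICT
i=3: L=charlie, R=foxtrot=BASE -> take LEFT -> charlie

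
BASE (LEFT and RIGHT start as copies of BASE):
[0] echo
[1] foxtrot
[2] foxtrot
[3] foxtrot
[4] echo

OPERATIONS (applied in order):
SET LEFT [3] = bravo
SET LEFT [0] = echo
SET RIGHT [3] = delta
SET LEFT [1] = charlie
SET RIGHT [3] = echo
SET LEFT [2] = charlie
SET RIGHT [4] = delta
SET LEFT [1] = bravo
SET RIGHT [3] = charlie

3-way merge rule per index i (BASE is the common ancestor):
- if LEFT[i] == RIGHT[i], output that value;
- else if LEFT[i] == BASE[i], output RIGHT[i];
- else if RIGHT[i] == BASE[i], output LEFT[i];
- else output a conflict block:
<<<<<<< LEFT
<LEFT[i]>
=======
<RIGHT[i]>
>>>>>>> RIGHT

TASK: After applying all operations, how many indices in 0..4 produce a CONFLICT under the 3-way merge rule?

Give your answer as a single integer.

Final LEFT:  [echo, bravo, charlie, bravo, echo]
Final RIGHT: [echo, foxtrot, foxtrot, charlie, delta]
i=0: L=echo R=echo -> agree -> echo
i=1: L=bravo, R=foxtrot=BASE -> take LEFT -> bravo
i=2: L=charlie, R=foxtrot=BASE -> take LEFT -> charlie
i=3: BASE=foxtrot L=bravo R=charlie all differ -> CONFLICT
i=4: L=echo=BASE, R=delta -> take RIGHT -> delta
Conflict count: 1

Answer: 1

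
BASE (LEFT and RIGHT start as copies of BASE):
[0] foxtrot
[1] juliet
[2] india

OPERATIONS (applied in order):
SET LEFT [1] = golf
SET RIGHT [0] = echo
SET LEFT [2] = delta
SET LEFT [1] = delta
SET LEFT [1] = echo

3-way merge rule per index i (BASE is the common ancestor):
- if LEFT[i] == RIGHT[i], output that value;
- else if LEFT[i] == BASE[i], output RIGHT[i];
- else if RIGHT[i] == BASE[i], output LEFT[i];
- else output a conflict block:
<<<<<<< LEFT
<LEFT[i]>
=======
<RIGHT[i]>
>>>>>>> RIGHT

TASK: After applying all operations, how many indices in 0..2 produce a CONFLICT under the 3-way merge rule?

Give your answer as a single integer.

Final LEFT:  [foxtrot, echo, delta]
Final RIGHT: [echo, juliet, india]
i=0: L=foxtrot=BASE, R=echo -> take RIGHT -> echo
i=1: L=echo, R=juliet=BASE -> take LEFT -> echo
i=2: L=delta, R=india=BASE -> take LEFT -> delta
Conflict count: 0

Answer: 0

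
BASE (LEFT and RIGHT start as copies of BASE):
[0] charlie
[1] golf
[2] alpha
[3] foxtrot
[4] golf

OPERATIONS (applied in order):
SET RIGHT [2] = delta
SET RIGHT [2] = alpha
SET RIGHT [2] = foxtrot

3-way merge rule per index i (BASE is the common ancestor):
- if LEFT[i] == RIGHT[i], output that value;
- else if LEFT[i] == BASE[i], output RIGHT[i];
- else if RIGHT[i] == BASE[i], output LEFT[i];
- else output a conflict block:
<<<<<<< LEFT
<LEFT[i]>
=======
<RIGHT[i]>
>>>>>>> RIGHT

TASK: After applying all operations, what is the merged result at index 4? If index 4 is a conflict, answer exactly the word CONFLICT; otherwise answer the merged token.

Answer: golf

Derivation:
Final LEFT:  [charlie, golf, alpha, foxtrot, golf]
Final RIGHT: [charlie, golf, foxtrot, foxtrot, golf]
i=0: L=charlie R=charlie -> agree -> charlie
i=1: L=golf R=golf -> agree -> golf
i=2: L=alpha=BASE, R=foxtrot -> take RIGHT -> foxtrot
i=3: L=foxtrot R=foxtrot -> agree -> foxtrot
i=4: L=golf R=golf -> agree -> golf
Index 4 -> golf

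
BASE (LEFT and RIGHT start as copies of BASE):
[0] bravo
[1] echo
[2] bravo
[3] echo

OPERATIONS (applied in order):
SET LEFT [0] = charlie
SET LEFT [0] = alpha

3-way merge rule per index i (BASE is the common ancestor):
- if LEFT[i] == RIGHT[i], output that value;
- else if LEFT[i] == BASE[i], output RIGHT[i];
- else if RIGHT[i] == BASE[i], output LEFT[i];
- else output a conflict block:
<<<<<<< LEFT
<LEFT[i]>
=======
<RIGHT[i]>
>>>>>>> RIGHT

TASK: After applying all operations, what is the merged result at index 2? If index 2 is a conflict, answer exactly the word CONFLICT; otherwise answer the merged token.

Answer: bravo

Derivation:
Final LEFT:  [alpha, echo, bravo, echo]
Final RIGHT: [bravo, echo, bravo, echo]
i=0: L=alpha, R=bravo=BASE -> take LEFT -> alpha
i=1: L=echo R=echo -> agree -> echo
i=2: L=bravo R=bravo -> agree -> bravo
i=3: L=echo R=echo -> agree -> echo
Index 2 -> bravo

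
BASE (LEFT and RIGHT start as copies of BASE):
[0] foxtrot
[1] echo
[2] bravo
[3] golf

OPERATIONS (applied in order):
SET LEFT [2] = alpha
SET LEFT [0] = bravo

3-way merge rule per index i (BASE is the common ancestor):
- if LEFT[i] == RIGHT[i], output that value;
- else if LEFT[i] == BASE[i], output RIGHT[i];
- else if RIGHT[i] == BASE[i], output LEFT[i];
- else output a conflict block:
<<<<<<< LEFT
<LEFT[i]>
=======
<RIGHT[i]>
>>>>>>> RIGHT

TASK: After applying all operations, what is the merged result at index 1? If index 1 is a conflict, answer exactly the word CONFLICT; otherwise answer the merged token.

Answer: echo

Derivation:
Final LEFT:  [bravo, echo, alpha, golf]
Final RIGHT: [foxtrot, echo, bravo, golf]
i=0: L=bravo, R=foxtrot=BASE -> take LEFT -> bravo
i=1: L=echo R=echo -> agree -> echo
i=2: L=alpha, R=bravo=BASE -> take LEFT -> alpha
i=3: L=golf R=golf -> agree -> golf
Index 1 -> echo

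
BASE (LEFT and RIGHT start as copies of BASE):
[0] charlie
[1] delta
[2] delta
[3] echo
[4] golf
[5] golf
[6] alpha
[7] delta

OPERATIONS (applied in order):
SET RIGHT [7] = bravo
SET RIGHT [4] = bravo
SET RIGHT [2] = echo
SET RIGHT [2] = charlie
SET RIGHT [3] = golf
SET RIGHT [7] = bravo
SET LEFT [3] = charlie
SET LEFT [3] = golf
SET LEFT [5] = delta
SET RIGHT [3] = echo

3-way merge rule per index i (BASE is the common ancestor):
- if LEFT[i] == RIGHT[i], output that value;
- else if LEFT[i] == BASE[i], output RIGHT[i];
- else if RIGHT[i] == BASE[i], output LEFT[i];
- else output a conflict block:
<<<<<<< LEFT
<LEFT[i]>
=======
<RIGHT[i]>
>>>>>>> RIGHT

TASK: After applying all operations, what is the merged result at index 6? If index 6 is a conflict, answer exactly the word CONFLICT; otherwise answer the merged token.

Answer: alpha

Derivation:
Final LEFT:  [charlie, delta, delta, golf, golf, delta, alpha, delta]
Final RIGHT: [charlie, delta, charlie, echo, bravo, golf, alpha, bravo]
i=0: L=charlie R=charlie -> agree -> charlie
i=1: L=delta R=delta -> agree -> delta
i=2: L=delta=BASE, R=charlie -> take RIGHT -> charlie
i=3: L=golf, R=echo=BASE -> take LEFT -> golf
i=4: L=golf=BASE, R=bravo -> take RIGHT -> bravo
i=5: L=delta, R=golf=BASE -> take LEFT -> delta
i=6: L=alpha R=alpha -> agree -> alpha
i=7: L=delta=BASE, R=bravo -> take RIGHT -> bravo
Index 6 -> alpha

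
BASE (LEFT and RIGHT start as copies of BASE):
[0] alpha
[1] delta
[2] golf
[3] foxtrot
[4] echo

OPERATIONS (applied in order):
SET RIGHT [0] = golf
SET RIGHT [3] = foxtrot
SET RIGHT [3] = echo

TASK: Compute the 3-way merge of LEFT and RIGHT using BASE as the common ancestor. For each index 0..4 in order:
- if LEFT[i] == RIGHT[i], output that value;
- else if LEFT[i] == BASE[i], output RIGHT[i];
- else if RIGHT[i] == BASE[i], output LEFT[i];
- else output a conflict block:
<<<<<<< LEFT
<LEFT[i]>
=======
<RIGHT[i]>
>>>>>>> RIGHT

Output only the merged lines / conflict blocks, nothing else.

Answer: golf
delta
golf
echo
echo

Derivation:
Final LEFT:  [alpha, delta, golf, foxtrot, echo]
Final RIGHT: [golf, delta, golf, echo, echo]
i=0: L=alpha=BASE, R=golf -> take RIGHT -> golf
i=1: L=delta R=delta -> agree -> delta
i=2: L=golf R=golf -> agree -> golf
i=3: L=foxtrot=BASE, R=echo -> take RIGHT -> echo
i=4: L=echo R=echo -> agree -> echo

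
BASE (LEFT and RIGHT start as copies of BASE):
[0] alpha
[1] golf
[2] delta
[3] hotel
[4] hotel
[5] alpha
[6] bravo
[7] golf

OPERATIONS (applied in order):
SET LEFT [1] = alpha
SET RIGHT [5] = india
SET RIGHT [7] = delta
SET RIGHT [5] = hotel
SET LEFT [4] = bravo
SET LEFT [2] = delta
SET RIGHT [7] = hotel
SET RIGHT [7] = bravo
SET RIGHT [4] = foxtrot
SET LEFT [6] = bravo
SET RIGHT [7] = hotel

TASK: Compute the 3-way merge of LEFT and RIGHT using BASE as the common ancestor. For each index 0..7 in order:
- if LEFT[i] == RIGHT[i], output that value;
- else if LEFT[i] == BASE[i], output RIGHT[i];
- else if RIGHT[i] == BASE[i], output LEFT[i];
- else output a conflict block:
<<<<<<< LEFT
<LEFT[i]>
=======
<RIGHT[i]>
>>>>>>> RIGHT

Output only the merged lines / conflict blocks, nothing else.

Answer: alpha
alpha
delta
hotel
<<<<<<< LEFT
bravo
=======
foxtrot
>>>>>>> RIGHT
hotel
bravo
hotel

Derivation:
Final LEFT:  [alpha, alpha, delta, hotel, bravo, alpha, bravo, golf]
Final RIGHT: [alpha, golf, delta, hotel, foxtrot, hotel, bravo, hotel]
i=0: L=alpha R=alpha -> agree -> alpha
i=1: L=alpha, R=golf=BASE -> take LEFT -> alpha
i=2: L=delta R=delta -> agree -> delta
i=3: L=hotel R=hotel -> agree -> hotel
i=4: BASE=hotel L=bravo R=foxtrot all differ -> CONFLICT
i=5: L=alpha=BASE, R=hotel -> take RIGHT -> hotel
i=6: L=bravo R=bravo -> agree -> bravo
i=7: L=golf=BASE, R=hotel -> take RIGHT -> hotel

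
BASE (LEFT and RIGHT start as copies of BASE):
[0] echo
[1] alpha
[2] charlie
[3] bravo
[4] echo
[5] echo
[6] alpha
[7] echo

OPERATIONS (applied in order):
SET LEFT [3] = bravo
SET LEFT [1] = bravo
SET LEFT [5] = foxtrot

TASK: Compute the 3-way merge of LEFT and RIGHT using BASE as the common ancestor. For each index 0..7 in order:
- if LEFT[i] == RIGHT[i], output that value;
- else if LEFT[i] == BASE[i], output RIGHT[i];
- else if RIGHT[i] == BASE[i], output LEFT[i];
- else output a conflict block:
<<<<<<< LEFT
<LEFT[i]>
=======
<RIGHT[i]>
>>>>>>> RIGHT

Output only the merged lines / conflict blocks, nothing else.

Answer: echo
bravo
charlie
bravo
echo
foxtrot
alpha
echo

Derivation:
Final LEFT:  [echo, bravo, charlie, bravo, echo, foxtrot, alpha, echo]
Final RIGHT: [echo, alpha, charlie, bravo, echo, echo, alpha, echo]
i=0: L=echo R=echo -> agree -> echo
i=1: L=bravo, R=alpha=BASE -> take LEFT -> bravo
i=2: L=charlie R=charlie -> agree -> charlie
i=3: L=bravo R=bravo -> agree -> bravo
i=4: L=echo R=echo -> agree -> echo
i=5: L=foxtrot, R=echo=BASE -> take LEFT -> foxtrot
i=6: L=alpha R=alpha -> agree -> alpha
i=7: L=echo R=echo -> agree -> echo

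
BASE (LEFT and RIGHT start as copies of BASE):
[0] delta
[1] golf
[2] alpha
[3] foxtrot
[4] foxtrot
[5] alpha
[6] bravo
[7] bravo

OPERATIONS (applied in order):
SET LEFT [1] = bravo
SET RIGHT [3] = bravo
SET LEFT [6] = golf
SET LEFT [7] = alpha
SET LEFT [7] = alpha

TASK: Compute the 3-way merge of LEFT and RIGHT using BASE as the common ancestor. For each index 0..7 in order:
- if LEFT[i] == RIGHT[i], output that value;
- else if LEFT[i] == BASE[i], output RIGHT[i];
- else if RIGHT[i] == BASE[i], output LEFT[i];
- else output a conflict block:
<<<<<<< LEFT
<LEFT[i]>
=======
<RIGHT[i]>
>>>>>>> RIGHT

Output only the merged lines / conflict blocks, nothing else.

Answer: delta
bravo
alpha
bravo
foxtrot
alpha
golf
alpha

Derivation:
Final LEFT:  [delta, bravo, alpha, foxtrot, foxtrot, alpha, golf, alpha]
Final RIGHT: [delta, golf, alpha, bravo, foxtrot, alpha, bravo, bravo]
i=0: L=delta R=delta -> agree -> delta
i=1: L=bravo, R=golf=BASE -> take LEFT -> bravo
i=2: L=alpha R=alpha -> agree -> alpha
i=3: L=foxtrot=BASE, R=bravo -> take RIGHT -> bravo
i=4: L=foxtrot R=foxtrot -> agree -> foxtrot
i=5: L=alpha R=alpha -> agree -> alpha
i=6: L=golf, R=bravo=BASE -> take LEFT -> golf
i=7: L=alpha, R=bravo=BASE -> take LEFT -> alpha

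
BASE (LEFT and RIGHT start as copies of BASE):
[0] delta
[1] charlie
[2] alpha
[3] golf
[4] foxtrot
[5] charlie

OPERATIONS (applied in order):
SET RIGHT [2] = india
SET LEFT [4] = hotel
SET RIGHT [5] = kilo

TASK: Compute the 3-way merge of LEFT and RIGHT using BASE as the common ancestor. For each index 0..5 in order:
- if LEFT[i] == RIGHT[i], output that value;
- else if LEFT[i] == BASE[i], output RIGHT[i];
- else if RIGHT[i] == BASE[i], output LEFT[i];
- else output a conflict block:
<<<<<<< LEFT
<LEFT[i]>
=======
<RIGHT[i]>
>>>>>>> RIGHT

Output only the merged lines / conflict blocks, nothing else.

Final LEFT:  [delta, charlie, alpha, golf, hotel, charlie]
Final RIGHT: [delta, charlie, india, golf, foxtrot, kilo]
i=0: L=delta R=delta -> agree -> delta
i=1: L=charlie R=charlie -> agree -> charlie
i=2: L=alpha=BASE, R=india -> take RIGHT -> india
i=3: L=golf R=golf -> agree -> golf
i=4: L=hotel, R=foxtrot=BASE -> take LEFT -> hotel
i=5: L=charlie=BASE, R=kilo -> take RIGHT -> kilo

Answer: delta
charlie
india
golf
hotel
kilo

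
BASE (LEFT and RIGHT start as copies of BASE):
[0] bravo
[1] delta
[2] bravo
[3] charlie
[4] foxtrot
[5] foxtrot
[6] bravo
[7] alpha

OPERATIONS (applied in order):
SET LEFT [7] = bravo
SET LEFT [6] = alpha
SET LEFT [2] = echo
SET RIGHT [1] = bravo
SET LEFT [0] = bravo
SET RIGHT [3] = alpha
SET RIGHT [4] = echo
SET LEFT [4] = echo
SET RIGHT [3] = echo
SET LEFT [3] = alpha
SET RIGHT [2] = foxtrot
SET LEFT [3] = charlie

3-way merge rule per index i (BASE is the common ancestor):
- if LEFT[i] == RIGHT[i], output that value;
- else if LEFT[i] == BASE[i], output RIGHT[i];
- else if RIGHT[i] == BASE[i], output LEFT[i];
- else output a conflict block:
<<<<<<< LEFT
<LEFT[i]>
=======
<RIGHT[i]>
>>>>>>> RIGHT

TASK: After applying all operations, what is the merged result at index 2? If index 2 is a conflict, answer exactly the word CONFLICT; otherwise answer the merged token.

Final LEFT:  [bravo, delta, echo, charlie, echo, foxtrot, alpha, bravo]
Final RIGHT: [bravo, bravo, foxtrot, echo, echo, foxtrot, bravo, alpha]
i=0: L=bravo R=bravo -> agree -> bravo
i=1: L=delta=BASE, R=bravo -> take RIGHT -> bravo
i=2: BASE=bravo L=echo R=foxtrot all differ -> CONFLICT
i=3: L=charlie=BASE, R=echo -> take RIGHT -> echo
i=4: L=echo R=echo -> agree -> echo
i=5: L=foxtrot R=foxtrot -> agree -> foxtrot
i=6: L=alpha, R=bravo=BASE -> take LEFT -> alpha
i=7: L=bravo, R=alpha=BASE -> take LEFT -> bravo
Index 2 -> CONFLICT

Answer: CONFLICT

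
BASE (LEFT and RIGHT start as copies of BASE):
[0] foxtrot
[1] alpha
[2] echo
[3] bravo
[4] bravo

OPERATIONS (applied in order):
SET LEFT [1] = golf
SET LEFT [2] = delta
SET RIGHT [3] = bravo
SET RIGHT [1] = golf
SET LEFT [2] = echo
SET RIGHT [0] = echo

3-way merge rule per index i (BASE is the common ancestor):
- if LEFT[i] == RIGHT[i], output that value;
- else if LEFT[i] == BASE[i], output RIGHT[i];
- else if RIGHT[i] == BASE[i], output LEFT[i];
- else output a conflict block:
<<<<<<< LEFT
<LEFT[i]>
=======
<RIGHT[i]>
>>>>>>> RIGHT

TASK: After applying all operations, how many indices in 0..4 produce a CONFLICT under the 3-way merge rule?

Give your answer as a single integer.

Answer: 0

Derivation:
Final LEFT:  [foxtrot, golf, echo, bravo, bravo]
Final RIGHT: [echo, golf, echo, bravo, bravo]
i=0: L=foxtrot=BASE, R=echo -> take RIGHT -> echo
i=1: L=golf R=golf -> agree -> golf
i=2: L=echo R=echo -> agree -> echo
i=3: L=bravo R=bravo -> agree -> bravo
i=4: L=bravo R=bravo -> agree -> bravo
Conflict count: 0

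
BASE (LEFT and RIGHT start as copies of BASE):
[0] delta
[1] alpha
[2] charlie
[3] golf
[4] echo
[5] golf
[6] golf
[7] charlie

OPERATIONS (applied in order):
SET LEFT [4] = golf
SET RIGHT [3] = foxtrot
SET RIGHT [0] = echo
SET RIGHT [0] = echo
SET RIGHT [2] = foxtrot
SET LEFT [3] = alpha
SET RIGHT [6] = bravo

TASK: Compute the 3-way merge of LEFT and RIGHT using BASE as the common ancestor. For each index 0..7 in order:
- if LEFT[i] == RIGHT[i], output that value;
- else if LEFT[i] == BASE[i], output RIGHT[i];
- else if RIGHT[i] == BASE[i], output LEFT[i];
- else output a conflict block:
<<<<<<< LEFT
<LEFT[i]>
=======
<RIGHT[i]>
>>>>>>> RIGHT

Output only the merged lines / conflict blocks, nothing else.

Final LEFT:  [delta, alpha, charlie, alpha, golf, golf, golf, charlie]
Final RIGHT: [echo, alpha, foxtrot, foxtrot, echo, golf, bravo, charlie]
i=0: L=delta=BASE, R=echo -> take RIGHT -> echo
i=1: L=alpha R=alpha -> agree -> alpha
i=2: L=charlie=BASE, R=foxtrot -> take RIGHT -> foxtrot
i=3: BASE=golf L=alpha R=foxtrot all differ -> CONFLICT
i=4: L=golf, R=echo=BASE -> take LEFT -> golf
i=5: L=golf R=golf -> agree -> golf
i=6: L=golf=BASE, R=bravo -> take RIGHT -> bravo
i=7: L=charlie R=charlie -> agree -> charlie

Answer: echo
alpha
foxtrot
<<<<<<< LEFT
alpha
=======
foxtrot
>>>>>>> RIGHT
golf
golf
bravo
charlie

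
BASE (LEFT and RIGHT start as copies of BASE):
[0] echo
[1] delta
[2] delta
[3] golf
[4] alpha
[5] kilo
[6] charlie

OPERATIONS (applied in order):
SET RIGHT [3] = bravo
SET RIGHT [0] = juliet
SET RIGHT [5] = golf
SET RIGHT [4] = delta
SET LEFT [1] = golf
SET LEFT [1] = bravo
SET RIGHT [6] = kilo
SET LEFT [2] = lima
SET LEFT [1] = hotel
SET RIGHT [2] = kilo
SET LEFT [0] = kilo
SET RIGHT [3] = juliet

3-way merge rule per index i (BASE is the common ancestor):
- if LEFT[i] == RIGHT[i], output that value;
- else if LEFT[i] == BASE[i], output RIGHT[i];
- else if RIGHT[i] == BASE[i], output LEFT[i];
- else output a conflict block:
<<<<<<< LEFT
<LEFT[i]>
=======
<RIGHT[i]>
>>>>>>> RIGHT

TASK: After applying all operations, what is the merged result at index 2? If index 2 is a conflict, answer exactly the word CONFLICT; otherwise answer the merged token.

Final LEFT:  [kilo, hotel, lima, golf, alpha, kilo, charlie]
Final RIGHT: [juliet, delta, kilo, juliet, delta, golf, kilo]
i=0: BASE=echo L=kilo R=juliet all differ -> CONFLICT
i=1: L=hotel, R=delta=BASE -> take LEFT -> hotel
i=2: BASE=delta L=lima R=kilo all differ -> CONFLICT
i=3: L=golf=BASE, R=juliet -> take RIGHT -> juliet
i=4: L=alpha=BASE, R=delta -> take RIGHT -> delta
i=5: L=kilo=BASE, R=golf -> take RIGHT -> golf
i=6: L=charlie=BASE, R=kilo -> take RIGHT -> kilo
Index 2 -> CONFLICT

Answer: CONFLICT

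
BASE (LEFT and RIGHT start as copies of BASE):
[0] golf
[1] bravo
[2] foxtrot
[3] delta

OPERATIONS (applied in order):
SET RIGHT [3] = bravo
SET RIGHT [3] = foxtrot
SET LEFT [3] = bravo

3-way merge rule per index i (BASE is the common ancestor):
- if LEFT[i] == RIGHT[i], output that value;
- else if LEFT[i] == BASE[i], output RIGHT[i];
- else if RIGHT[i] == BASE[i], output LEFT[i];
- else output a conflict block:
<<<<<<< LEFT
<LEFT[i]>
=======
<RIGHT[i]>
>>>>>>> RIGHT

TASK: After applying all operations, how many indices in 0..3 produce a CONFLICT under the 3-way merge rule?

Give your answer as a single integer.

Final LEFT:  [golf, bravo, foxtrot, bravo]
Final RIGHT: [golf, bravo, foxtrot, foxtrot]
i=0: L=golf R=golf -> agree -> golf
i=1: L=bravo R=bravo -> agree -> bravo
i=2: L=foxtrot R=foxtrot -> agree -> foxtrot
i=3: BASE=delta L=bravo R=foxtrot all differ -> CONFLICT
Conflict count: 1

Answer: 1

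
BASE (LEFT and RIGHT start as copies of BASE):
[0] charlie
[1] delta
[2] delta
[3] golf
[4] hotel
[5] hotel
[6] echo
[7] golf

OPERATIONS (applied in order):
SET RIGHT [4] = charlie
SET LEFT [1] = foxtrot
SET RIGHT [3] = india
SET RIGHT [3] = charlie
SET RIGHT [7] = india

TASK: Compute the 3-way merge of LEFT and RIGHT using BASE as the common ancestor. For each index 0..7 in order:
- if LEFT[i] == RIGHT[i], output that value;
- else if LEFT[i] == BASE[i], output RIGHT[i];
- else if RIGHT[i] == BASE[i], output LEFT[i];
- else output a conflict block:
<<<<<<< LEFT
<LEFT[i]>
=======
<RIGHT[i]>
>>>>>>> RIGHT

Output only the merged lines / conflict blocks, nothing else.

Final LEFT:  [charlie, foxtrot, delta, golf, hotel, hotel, echo, golf]
Final RIGHT: [charlie, delta, delta, charlie, charlie, hotel, echo, india]
i=0: L=charlie R=charlie -> agree -> charlie
i=1: L=foxtrot, R=delta=BASE -> take LEFT -> foxtrot
i=2: L=delta R=delta -> agree -> delta
i=3: L=golf=BASE, R=charlie -> take RIGHT -> charlie
i=4: L=hotel=BASE, R=charlie -> take RIGHT -> charlie
i=5: L=hotel R=hotel -> agree -> hotel
i=6: L=echo R=echo -> agree -> echo
i=7: L=golf=BASE, R=india -> take RIGHT -> india

Answer: charlie
foxtrot
delta
charlie
charlie
hotel
echo
india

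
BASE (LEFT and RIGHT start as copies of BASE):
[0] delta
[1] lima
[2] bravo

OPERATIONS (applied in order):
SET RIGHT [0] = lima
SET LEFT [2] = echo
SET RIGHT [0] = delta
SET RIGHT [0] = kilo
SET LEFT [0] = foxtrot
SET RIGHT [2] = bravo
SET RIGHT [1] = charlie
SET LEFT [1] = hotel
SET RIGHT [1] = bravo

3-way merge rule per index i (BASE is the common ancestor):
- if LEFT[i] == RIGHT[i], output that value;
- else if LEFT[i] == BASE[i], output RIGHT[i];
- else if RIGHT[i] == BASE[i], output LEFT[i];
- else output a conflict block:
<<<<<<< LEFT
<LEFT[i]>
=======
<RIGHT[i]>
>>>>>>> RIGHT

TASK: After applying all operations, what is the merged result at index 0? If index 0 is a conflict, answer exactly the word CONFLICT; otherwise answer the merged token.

Answer: CONFLICT

Derivation:
Final LEFT:  [foxtrot, hotel, echo]
Final RIGHT: [kilo, bravo, bravo]
i=0: BASE=delta L=foxtrot R=kilo all differ -> CONFLICT
i=1: BASE=lima L=hotel R=bravo all differ -> CONFLICT
i=2: L=echo, R=bravo=BASE -> take LEFT -> echo
Index 0 -> CONFLICT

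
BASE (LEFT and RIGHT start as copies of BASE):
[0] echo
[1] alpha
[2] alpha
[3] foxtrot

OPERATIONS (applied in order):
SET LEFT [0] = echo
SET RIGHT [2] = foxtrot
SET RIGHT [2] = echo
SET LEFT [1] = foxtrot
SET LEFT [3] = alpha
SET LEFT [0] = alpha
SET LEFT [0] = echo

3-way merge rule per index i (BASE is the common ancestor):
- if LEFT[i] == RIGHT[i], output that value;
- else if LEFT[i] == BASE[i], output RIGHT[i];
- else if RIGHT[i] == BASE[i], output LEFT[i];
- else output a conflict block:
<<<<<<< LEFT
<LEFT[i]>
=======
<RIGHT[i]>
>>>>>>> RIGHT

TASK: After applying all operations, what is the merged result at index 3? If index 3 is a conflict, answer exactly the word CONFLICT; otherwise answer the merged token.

Answer: alpha

Derivation:
Final LEFT:  [echo, foxtrot, alpha, alpha]
Final RIGHT: [echo, alpha, echo, foxtrot]
i=0: L=echo R=echo -> agree -> echo
i=1: L=foxtrot, R=alpha=BASE -> take LEFT -> foxtrot
i=2: L=alpha=BASE, R=echo -> take RIGHT -> echo
i=3: L=alpha, R=foxtrot=BASE -> take LEFT -> alpha
Index 3 -> alpha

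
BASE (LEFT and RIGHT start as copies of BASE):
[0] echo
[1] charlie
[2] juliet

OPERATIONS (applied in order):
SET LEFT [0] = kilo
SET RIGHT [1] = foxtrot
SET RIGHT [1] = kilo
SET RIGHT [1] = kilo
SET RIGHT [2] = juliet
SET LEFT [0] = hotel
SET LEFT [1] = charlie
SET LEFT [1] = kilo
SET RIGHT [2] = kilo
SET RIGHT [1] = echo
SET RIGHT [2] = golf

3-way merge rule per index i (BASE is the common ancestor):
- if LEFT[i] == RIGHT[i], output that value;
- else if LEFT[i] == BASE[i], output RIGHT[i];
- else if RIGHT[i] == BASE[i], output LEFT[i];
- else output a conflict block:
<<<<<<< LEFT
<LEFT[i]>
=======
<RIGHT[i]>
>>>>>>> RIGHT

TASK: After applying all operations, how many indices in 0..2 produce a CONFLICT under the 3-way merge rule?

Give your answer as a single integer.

Answer: 1

Derivation:
Final LEFT:  [hotel, kilo, juliet]
Final RIGHT: [echo, echo, golf]
i=0: L=hotel, R=echo=BASE -> take LEFT -> hotel
i=1: BASE=charlie L=kilo R=echo all differ -> CONFLICT
i=2: L=juliet=BASE, R=golf -> take RIGHT -> golf
Conflict count: 1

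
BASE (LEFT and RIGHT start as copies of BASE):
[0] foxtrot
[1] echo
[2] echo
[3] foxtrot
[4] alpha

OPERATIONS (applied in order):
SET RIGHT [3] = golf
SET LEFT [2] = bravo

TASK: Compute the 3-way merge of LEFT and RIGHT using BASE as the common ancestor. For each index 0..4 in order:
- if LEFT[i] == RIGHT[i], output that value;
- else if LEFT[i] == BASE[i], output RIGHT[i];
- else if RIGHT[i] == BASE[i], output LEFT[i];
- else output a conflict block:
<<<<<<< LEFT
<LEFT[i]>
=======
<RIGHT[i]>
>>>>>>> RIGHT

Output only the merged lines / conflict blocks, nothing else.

Final LEFT:  [foxtrot, echo, bravo, foxtrot, alpha]
Final RIGHT: [foxtrot, echo, echo, golf, alpha]
i=0: L=foxtrot R=foxtrot -> agree -> foxtrot
i=1: L=echo R=echo -> agree -> echo
i=2: L=bravo, R=echo=BASE -> take LEFT -> bravo
i=3: L=foxtrot=BASE, R=golf -> take RIGHT -> golf
i=4: L=alpha R=alpha -> agree -> alpha

Answer: foxtrot
echo
bravo
golf
alpha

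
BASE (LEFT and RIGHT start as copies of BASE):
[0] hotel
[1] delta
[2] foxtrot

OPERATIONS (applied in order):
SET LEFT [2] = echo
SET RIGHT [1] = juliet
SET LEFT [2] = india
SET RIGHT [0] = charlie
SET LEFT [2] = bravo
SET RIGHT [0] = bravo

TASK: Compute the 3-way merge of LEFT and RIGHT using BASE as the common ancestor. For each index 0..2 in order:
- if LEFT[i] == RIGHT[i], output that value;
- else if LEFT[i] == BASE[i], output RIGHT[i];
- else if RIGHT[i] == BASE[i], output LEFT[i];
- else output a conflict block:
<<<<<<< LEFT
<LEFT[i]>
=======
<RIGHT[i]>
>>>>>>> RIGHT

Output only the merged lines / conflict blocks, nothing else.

Answer: bravo
juliet
bravo

Derivation:
Final LEFT:  [hotel, delta, bravo]
Final RIGHT: [bravo, juliet, foxtrot]
i=0: L=hotel=BASE, R=bravo -> take RIGHT -> bravo
i=1: L=delta=BASE, R=juliet -> take RIGHT -> juliet
i=2: L=bravo, R=foxtrot=BASE -> take LEFT -> bravo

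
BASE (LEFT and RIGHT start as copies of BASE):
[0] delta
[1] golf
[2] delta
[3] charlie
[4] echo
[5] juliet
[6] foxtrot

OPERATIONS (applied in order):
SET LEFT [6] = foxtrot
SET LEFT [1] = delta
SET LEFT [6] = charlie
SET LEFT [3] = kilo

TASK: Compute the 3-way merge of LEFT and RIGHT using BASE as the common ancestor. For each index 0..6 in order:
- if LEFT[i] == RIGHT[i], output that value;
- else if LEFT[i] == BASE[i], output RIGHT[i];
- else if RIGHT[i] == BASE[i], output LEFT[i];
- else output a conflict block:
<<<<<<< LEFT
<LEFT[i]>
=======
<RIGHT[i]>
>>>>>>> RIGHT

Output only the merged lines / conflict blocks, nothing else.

Answer: delta
delta
delta
kilo
echo
juliet
charlie

Derivation:
Final LEFT:  [delta, delta, delta, kilo, echo, juliet, charlie]
Final RIGHT: [delta, golf, delta, charlie, echo, juliet, foxtrot]
i=0: L=delta R=delta -> agree -> delta
i=1: L=delta, R=golf=BASE -> take LEFT -> delta
i=2: L=delta R=delta -> agree -> delta
i=3: L=kilo, R=charlie=BASE -> take LEFT -> kilo
i=4: L=echo R=echo -> agree -> echo
i=5: L=juliet R=juliet -> agree -> juliet
i=6: L=charlie, R=foxtrot=BASE -> take LEFT -> charlie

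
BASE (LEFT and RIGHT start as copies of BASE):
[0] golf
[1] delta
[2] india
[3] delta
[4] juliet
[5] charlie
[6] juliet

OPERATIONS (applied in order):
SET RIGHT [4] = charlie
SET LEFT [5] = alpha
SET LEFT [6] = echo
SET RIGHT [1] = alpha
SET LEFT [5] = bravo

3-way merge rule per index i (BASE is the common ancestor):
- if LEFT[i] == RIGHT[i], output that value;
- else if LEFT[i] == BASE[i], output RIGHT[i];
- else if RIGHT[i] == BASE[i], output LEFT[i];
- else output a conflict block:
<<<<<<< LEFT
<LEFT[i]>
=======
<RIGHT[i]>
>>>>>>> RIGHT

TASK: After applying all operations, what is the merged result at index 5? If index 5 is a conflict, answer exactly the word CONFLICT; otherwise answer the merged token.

Answer: bravo

Derivation:
Final LEFT:  [golf, delta, india, delta, juliet, bravo, echo]
Final RIGHT: [golf, alpha, india, delta, charlie, charlie, juliet]
i=0: L=golf R=golf -> agree -> golf
i=1: L=delta=BASE, R=alpha -> take RIGHT -> alpha
i=2: L=india R=india -> agree -> india
i=3: L=delta R=delta -> agree -> delta
i=4: L=juliet=BASE, R=charlie -> take RIGHT -> charlie
i=5: L=bravo, R=charlie=BASE -> take LEFT -> bravo
i=6: L=echo, R=juliet=BASE -> take LEFT -> echo
Index 5 -> bravo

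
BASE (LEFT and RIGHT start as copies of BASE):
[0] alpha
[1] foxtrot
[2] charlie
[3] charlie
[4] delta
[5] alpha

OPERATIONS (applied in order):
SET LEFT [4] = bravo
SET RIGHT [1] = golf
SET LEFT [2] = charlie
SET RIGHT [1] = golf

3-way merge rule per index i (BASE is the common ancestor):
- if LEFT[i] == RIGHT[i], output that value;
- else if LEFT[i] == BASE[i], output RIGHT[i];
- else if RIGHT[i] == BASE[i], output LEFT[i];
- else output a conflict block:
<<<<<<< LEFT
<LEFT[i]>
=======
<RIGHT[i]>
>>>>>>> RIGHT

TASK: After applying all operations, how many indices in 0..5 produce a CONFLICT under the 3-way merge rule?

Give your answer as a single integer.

Final LEFT:  [alpha, foxtrot, charlie, charlie, bravo, alpha]
Final RIGHT: [alpha, golf, charlie, charlie, delta, alpha]
i=0: L=alpha R=alpha -> agree -> alpha
i=1: L=foxtrot=BASE, R=golf -> take RIGHT -> golf
i=2: L=charlie R=charlie -> agree -> charlie
i=3: L=charlie R=charlie -> agree -> charlie
i=4: L=bravo, R=delta=BASE -> take LEFT -> bravo
i=5: L=alpha R=alpha -> agree -> alpha
Conflict count: 0

Answer: 0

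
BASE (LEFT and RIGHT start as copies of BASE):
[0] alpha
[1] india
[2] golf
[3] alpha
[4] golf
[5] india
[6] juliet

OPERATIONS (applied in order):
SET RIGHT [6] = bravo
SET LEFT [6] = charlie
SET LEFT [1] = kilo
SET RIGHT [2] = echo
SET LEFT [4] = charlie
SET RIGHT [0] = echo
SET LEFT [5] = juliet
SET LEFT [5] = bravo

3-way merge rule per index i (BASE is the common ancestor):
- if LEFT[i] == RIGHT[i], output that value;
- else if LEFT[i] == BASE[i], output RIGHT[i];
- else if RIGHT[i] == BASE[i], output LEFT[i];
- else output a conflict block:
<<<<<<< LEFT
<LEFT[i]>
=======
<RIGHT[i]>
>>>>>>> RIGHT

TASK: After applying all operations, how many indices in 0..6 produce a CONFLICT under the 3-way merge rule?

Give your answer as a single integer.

Final LEFT:  [alpha, kilo, golf, alpha, charlie, bravo, charlie]
Final RIGHT: [echo, india, echo, alpha, golf, india, bravo]
i=0: L=alpha=BASE, R=echo -> take RIGHT -> echo
i=1: L=kilo, R=india=BASE -> take LEFT -> kilo
i=2: L=golf=BASE, R=echo -> take RIGHT -> echo
i=3: L=alpha R=alpha -> agree -> alpha
i=4: L=charlie, R=golf=BASE -> take LEFT -> charlie
i=5: L=bravo, R=india=BASE -> take LEFT -> bravo
i=6: BASE=juliet L=charlie R=bravo all differ -> CONFLICT
Conflict count: 1

Answer: 1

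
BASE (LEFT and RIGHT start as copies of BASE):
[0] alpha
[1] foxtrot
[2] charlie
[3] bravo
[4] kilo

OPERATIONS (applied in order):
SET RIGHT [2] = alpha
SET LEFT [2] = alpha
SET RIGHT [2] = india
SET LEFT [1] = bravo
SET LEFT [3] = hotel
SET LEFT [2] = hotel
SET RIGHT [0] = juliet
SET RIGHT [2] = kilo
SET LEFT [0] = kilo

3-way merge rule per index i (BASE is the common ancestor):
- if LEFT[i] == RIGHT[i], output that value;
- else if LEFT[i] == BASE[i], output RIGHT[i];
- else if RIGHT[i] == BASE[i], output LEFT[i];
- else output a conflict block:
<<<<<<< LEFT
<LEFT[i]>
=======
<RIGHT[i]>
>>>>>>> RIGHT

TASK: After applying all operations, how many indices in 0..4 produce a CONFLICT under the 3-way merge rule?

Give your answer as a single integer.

Final LEFT:  [kilo, bravo, hotel, hotel, kilo]
Final RIGHT: [juliet, foxtrot, kilo, bravo, kilo]
i=0: BASE=alpha L=kilo R=juliet all differ -> CONFLICT
i=1: L=bravo, R=foxtrot=BASE -> take LEFT -> bravo
i=2: BASE=charlie L=hotel R=kilo all differ -> CONFLICT
i=3: L=hotel, R=bravo=BASE -> take LEFT -> hotel
i=4: L=kilo R=kilo -> agree -> kilo
Conflict count: 2

Answer: 2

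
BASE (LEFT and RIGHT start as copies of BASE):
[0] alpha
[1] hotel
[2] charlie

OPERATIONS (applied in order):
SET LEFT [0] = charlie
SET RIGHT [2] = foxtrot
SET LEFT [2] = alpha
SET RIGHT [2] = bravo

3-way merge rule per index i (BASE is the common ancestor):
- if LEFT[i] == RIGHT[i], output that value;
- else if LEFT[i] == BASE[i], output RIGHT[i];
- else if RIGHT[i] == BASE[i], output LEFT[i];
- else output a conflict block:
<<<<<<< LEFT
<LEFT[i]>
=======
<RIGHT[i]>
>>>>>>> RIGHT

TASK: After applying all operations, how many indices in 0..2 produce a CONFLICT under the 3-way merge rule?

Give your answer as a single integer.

Final LEFT:  [charlie, hotel, alpha]
Final RIGHT: [alpha, hotel, bravo]
i=0: L=charlie, R=alpha=BASE -> take LEFT -> charlie
i=1: L=hotel R=hotel -> agree -> hotel
i=2: BASE=charlie L=alpha R=bravo all differ -> CONFLICT
Conflict count: 1

Answer: 1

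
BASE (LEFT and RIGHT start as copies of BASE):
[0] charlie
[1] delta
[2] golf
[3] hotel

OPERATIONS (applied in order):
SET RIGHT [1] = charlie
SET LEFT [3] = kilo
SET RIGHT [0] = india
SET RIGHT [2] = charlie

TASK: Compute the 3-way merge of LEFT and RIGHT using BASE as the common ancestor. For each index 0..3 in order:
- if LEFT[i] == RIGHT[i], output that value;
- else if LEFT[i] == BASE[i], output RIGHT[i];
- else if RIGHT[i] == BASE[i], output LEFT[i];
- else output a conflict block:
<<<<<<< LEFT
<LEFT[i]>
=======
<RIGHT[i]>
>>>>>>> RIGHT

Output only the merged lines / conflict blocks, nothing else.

Answer: india
charlie
charlie
kilo

Derivation:
Final LEFT:  [charlie, delta, golf, kilo]
Final RIGHT: [india, charlie, charlie, hotel]
i=0: L=charlie=BASE, R=india -> take RIGHT -> india
i=1: L=delta=BASE, R=charlie -> take RIGHT -> charlie
i=2: L=golf=BASE, R=charlie -> take RIGHT -> charlie
i=3: L=kilo, R=hotel=BASE -> take LEFT -> kilo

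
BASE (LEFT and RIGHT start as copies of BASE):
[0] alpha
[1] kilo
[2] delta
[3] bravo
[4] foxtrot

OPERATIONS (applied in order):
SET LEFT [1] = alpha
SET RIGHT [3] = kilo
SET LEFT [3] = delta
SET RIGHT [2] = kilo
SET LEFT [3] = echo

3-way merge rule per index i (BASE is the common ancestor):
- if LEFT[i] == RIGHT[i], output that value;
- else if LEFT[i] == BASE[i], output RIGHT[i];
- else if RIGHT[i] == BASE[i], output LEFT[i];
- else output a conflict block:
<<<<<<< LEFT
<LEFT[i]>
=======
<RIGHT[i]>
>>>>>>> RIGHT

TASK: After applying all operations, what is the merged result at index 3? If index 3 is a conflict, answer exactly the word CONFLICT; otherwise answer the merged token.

Final LEFT:  [alpha, alpha, delta, echo, foxtrot]
Final RIGHT: [alpha, kilo, kilo, kilo, foxtrot]
i=0: L=alpha R=alpha -> agree -> alpha
i=1: L=alpha, R=kilo=BASE -> take LEFT -> alpha
i=2: L=delta=BASE, R=kilo -> take RIGHT -> kilo
i=3: BASE=bravo L=echo R=kilo all differ -> CONFLICT
i=4: L=foxtrot R=foxtrot -> agree -> foxtrot
Index 3 -> CONFLICT

Answer: CONFLICT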